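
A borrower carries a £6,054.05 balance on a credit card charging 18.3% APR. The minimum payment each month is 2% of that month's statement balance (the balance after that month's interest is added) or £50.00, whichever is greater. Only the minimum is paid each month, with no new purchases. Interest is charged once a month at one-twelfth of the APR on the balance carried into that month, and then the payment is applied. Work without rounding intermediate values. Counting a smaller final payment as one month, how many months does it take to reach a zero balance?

270 months

Monthly rate r = 18.3%/12 = 1.525% = 0.01525.
While 2% of the post-interest balance exceeds £50.00, each month B ← (B·(1+r))·(1 − 0.02), i.e. B shrinks by the factor (1+r)·0.98 = 0.99494.
This holds for months 1–178. Entering month 179 the balance is £2,456.30; 2% of the post-interest balance is now below £50.00, so the flat £50.00 minimum applies from here.
From month 179 a fixed £50.00 at rate r clears £2,456.30 in 92 more payments. Total: 178 + 92 = 270 months.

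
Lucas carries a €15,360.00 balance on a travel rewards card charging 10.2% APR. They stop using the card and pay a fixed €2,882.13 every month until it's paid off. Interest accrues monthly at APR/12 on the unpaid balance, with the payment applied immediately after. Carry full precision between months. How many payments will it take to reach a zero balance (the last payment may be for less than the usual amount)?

6 months

Monthly rate r = 10.2%/12 = 0.85% = 0.0085.
Recurrence: B ← B·(1+r) − €2,882.13.
Month 1: interest €130.56; balance after payment €12,608.43.
Month 2: interest €107.17; balance after payment €9,833.47.
Month 3: interest €83.58; balance after payment €7,034.93.
Month 4: interest €59.80; balance after payment €4,212.59.
Month 5: interest €35.81; balance after payment €1,366.27.
Month 6: interest €11.61; balance after payment €0.00.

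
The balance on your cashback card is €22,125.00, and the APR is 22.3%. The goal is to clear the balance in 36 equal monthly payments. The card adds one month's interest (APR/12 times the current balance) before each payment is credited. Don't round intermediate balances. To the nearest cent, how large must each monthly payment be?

Monthly rate r = 22.3%/12 = 1.85833% = 0.0185833.
Level-payment amortization: P = B₀·r / (1 − (1+r)^(−n)) = 22125.00·0.0185833 / (1 − 1.01858^(−36)).
Denominator 1 − (1+r)^(−36) = 0.48462466.
P = 411.156 / 0.48462466 ≈ 848.40.

€848.40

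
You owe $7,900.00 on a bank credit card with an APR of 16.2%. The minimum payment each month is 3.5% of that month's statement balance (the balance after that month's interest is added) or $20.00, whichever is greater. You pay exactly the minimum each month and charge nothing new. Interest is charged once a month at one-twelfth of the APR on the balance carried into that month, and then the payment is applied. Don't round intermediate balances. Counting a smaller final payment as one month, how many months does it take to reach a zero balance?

Monthly rate r = 16.2%/12 = 1.35% = 0.0135.
While 3.5% of the post-interest balance exceeds $20.00, each month B ← (B·(1+r))·(1 − 0.035), i.e. B shrinks by the factor (1+r)·0.965 = 0.97803.
This holds for months 1–119. Entering month 120 the balance is $561.57; 3.5% of the post-interest balance is now below $20.00, so the flat $20.00 minimum applies from here.
From month 120 a fixed $20.00 at rate r clears $561.57 in 36 more payments. Total: 119 + 36 = 155 months.

155 months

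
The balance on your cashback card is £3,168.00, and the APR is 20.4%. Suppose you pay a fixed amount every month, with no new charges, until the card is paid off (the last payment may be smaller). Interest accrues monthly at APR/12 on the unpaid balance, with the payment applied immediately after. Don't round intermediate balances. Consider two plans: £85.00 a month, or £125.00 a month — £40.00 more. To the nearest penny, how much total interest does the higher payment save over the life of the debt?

Monthly rate r = 20.4%/12 = 1.7% = 0.017.
At £85.00/mo: n = ⌈−ln(1 − rB₀/P)/ln(1+r)⌉ = 60 payments (last £47.88); total interest = total paid − £3,168.00 = £1,894.88.
At £125.00/mo: 34 payments (last £54.56); total interest £1,011.56.
Interest saved = £1,894.88 − £1,011.56 = £883.32.

£883.32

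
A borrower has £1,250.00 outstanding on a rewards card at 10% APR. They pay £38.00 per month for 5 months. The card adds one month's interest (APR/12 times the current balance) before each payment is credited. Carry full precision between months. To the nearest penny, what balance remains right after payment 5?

£1,109.77

Monthly rate r = 10%/12 = 0.833333% = 0.00833333.
Each month: B ← B·(1+r) − £38.00.
Month 1: interest £10.42; balance after payment £1,222.42.
Month 2: interest £10.19; balance after payment £1,194.60.
Month 3: interest £9.96; balance after payment £1,166.56.
Month 4: interest £9.72; balance after payment £1,138.28.
Month 5: interest £9.49; balance after payment £1,109.77.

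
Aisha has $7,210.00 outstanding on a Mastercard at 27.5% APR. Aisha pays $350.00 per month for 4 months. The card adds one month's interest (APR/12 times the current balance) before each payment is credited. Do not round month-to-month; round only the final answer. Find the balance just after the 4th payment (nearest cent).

Monthly rate r = 27.5%/12 = 2.29167% = 0.0229167.
Each month: B ← B·(1+r) − $350.00.
Month 1: interest $165.23; balance after payment $7,025.23.
Month 2: interest $160.99; balance after payment $6,836.22.
Month 3: interest $156.66; balance after payment $6,642.89.
Month 4: interest $152.23; balance after payment $6,445.12.

$6,445.12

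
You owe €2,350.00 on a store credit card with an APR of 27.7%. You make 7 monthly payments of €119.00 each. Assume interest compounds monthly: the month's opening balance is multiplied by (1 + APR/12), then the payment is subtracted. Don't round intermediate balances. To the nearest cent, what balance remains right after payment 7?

Monthly rate r = 27.7%/12 = 2.30833% = 0.0230833.
Each month: B ← B·(1+r) − €119.00.
Month 1: interest €54.25; balance after payment €2,285.25.
Month 2: interest €52.75; balance after payment €2,219.00.
Month 3: interest €51.22; balance after payment €2,151.22.
Month 4: interest €49.66; balance after payment €2,081.88.
Month 5: interest €48.06; balance after payment €2,010.93.
Month 6: interest €46.42; balance after payment €1,938.35.
Month 7: interest €44.74; balance after payment €1,864.10.

€1,864.10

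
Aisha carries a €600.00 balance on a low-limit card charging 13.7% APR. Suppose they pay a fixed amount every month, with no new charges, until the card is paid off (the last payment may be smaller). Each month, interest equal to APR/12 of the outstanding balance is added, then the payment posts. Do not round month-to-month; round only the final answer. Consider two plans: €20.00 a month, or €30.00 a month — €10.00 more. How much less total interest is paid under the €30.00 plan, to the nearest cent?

Monthly rate r = 13.7%/12 = 1.14167% = 0.0114167.
At €20.00/mo: n = ⌈−ln(1 − rB₀/P)/ln(1+r)⌉ = 37 payments (last €18.75); total interest = total paid − €600.00 = €138.75.
At €30.00/mo: 23 payments (last €25.02); total interest €85.02.
Interest saved = €138.75 − €85.02 = €53.73.

€53.73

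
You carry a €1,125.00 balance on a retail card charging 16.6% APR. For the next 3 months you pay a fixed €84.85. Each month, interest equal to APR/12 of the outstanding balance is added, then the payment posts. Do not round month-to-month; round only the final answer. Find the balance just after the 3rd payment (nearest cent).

€914.25

Monthly rate r = 16.6%/12 = 1.38333% = 0.0138333.
Each month: B ← B·(1+r) − €84.85.
Month 1: interest €15.56; balance after payment €1,055.71.
Month 2: interest €14.60; balance after payment €985.47.
Month 3: interest €13.63; balance after payment €914.25.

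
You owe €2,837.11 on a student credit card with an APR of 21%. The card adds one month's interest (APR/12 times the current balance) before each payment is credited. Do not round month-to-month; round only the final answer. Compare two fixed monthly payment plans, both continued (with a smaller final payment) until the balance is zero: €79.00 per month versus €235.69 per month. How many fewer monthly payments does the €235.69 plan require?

44 fewer payments

Monthly rate r = 21%/12 = 1.75% = 0.0175.
At €79.00/mo: n = ⌈−ln(1 − rB₀/P)/ln(1+r)⌉ = 58 payments (last €5.80); total interest = total paid − €2,837.11 = €1,671.69.
At €235.69/mo: 14 payments (last €150.19); total interest €377.05.
Payments saved = 58 − 14 = 44.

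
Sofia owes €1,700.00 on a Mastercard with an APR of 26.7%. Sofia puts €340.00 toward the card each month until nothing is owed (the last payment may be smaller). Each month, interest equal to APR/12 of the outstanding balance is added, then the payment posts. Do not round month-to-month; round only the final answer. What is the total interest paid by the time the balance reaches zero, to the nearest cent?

€123.06

Monthly rate r = 26.7%/12 = 2.225% = 0.02225.
Payoff takes n = ⌈−ln(1 − rB₀/P)/ln(1+r)⌉ = ⌈5.359⌉ = 6 payments; the last is €123.06.
Total paid = 5·€340.00 + €123.06 = €1,823.06.
Total interest = total paid − principal = €1,823.06 − €1,700.00 = €123.06.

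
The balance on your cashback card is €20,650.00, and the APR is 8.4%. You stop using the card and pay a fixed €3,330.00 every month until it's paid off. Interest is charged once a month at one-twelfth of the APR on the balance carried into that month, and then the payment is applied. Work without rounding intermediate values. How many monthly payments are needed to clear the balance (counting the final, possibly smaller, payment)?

7 months

Monthly rate r = 8.4%/12 = 0.7% = 0.007.
Recurrence: B ← B·(1+r) − €3,330.00.
Month 1: interest €144.55; balance after payment €17,464.55.
Month 2: interest €122.25; balance after payment €14,256.80.
Closed form: n = −ln(1 − rB₀/P)/ln(1+r) = −ln(0.95659)/ln(1.007) ≈ 6.362, so the balance reaches zero during payment 7.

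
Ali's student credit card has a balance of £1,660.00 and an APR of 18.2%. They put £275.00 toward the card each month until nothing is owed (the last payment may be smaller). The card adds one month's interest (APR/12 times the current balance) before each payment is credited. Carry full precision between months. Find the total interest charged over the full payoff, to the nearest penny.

Monthly rate r = 18.2%/12 = 1.51667% = 0.0151667.
Payoff takes n = ⌈−ln(1 − rB₀/P)/ln(1+r)⌉ = ⌈6.379⌉ = 7 payments; the last is £104.63.
Total paid = 6·£275.00 + £104.63 = £1,754.63.
Total interest = total paid − principal = £1,754.63 − £1,660.00 = £94.63.

£94.63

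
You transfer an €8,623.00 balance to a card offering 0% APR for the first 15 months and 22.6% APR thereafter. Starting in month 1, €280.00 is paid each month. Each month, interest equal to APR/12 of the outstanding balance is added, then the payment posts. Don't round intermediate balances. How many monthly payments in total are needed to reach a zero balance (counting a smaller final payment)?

34 payments

Promo months 1–15 at r₀ = 0%/12 = 0; months 16+ at r₁ = 22.6%/12 = 0.0188333.
After month 15 (no interest yet): B = €8,623.00 − 15·€280.00 = €4,423.00.
Then at r₁ with €280.00/mo: n₂ = −ln(1 − r₁·B/P)/ln(1+r₁) ≈ 18.93 → 19 more payments.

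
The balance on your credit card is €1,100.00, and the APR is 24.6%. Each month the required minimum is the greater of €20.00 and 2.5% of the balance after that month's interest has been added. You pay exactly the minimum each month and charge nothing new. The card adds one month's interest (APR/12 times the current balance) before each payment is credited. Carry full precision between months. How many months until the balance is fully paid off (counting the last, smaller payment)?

148 months

Monthly rate r = 24.6%/12 = 2.05% = 0.0205.
While 2.5% of the post-interest balance exceeds €20.00, each month B ← (B·(1+r))·(1 − 0.025), i.e. B shrinks by the factor (1+r)·0.975 = 0.99499.
This holds for months 1–68. Entering month 69 the balance is €781.61; 2.5% of the post-interest balance is now below €20.00, so the flat €20.00 minimum applies from here.
From month 69 a fixed €20.00 at rate r clears €781.61 in 80 more payments. Total: 68 + 80 = 148 months.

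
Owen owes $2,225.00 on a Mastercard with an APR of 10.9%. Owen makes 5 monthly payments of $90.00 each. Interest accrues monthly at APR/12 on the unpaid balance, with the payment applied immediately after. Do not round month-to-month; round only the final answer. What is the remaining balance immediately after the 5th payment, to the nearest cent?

$1,869.66

Monthly rate r = 10.9%/12 = 0.908333% = 0.00908333.
Each month: B ← B·(1+r) − $90.00.
Month 1: interest $20.21; balance after payment $2,155.21.
Month 2: interest $19.58; balance after payment $2,084.79.
Month 3: interest $18.94; balance after payment $2,013.72.
Month 4: interest $18.29; balance after payment $1,942.02.
Month 5: interest $17.64; balance after payment $1,869.66.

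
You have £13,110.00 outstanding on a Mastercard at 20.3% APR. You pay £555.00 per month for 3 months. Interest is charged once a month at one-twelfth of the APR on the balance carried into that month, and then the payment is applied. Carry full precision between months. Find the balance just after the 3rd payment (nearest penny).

Monthly rate r = 20.3%/12 = 1.69167% = 0.0169167.
Each month: B ← B·(1+r) − £555.00.
Month 1: interest £221.78; balance after payment £12,776.78.
Month 2: interest £216.14; balance after payment £12,437.92.
Month 3: interest £210.41; balance after payment £12,093.33.

£12,093.33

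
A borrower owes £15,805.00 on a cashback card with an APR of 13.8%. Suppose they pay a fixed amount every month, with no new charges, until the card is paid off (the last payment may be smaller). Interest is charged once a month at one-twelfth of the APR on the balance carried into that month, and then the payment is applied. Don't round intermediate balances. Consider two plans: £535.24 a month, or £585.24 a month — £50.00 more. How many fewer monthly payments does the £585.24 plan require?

Monthly rate r = 13.8%/12 = 1.15% = 0.0115.
At £535.24/mo: n = ⌈−ln(1 − rB₀/P)/ln(1+r)⌉ = 37 payments (last £152.46); total interest = total paid − £15,805.00 = £3,616.10.
At £585.24/mo: 33 payments (last £307.36); total interest £3,230.04.
Payments saved = 37 − 33 = 4.

4 fewer payments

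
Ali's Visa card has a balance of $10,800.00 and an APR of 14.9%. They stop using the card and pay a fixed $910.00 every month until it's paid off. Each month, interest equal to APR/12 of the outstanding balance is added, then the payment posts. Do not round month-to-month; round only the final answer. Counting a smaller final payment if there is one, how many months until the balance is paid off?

13 payments

Monthly rate r = 14.9%/12 = 1.24167% = 0.0124167.
Recurrence: B ← B·(1+r) − $910.00.
Month 1: interest $134.10; balance after payment $10,024.10.
Month 2: interest $124.47; balance after payment $9,238.57.
Closed form: n = −ln(1 − rB₀/P)/ln(1+r) = −ln(0.85264)/ln(1.01242) ≈ 12.919, so the balance reaches zero during payment 13.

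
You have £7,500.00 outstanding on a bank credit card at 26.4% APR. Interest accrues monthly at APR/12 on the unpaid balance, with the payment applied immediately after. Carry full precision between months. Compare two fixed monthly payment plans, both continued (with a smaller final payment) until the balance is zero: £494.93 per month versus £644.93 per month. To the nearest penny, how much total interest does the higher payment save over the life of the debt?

Monthly rate r = 26.4%/12 = 2.2% = 0.022.
At £494.93/mo: n = ⌈−ln(1 − rB₀/P)/ln(1+r)⌉ = 19 payments (last £315.76); total interest = total paid − £7,500.00 = £1,724.50.
At £644.93/mo: 14 payments (last £375.19); total interest £1,259.28.
Interest saved = £1,724.50 − £1,259.28 = £465.22.

£465.22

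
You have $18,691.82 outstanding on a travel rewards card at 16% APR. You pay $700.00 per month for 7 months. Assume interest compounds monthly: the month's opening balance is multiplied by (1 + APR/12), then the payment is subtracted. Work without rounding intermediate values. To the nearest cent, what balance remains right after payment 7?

$15,407.33

Monthly rate r = 16%/12 = 1.33333% = 0.0133333.
Each month: B ← B·(1+r) − $700.00.
Month 1: interest $249.22; balance after payment $18,241.04.
Month 2: interest $243.21; balance after payment $17,784.26.
Month 3: interest $237.12; balance after payment $17,321.38.
Month 4: interest $230.95; balance after payment $16,852.33.
Month 5: interest $224.70; balance after payment $16,377.03.
Month 6: interest $218.36; balance after payment $15,895.39.
Month 7: interest $211.94; balance after payment $15,407.33.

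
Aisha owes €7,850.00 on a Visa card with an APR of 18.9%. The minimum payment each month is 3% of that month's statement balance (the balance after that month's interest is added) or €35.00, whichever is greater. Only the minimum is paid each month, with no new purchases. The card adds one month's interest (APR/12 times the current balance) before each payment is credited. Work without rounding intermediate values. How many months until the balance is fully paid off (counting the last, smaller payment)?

177 months

Monthly rate r = 18.9%/12 = 1.575% = 0.01575.
While 3% of the post-interest balance exceeds €35.00, each month B ← (B·(1+r))·(1 − 0.03), i.e. B shrinks by the factor (1+r)·0.97 = 0.98528.
This holds for months 1–130. Entering month 131 the balance is €1,141.52; 3% of the post-interest balance is now below €35.00, so the flat €35.00 minimum applies from here.
From month 131 a fixed €35.00 at rate r clears €1,141.52 in 47 more payments. Total: 130 + 47 = 177 months.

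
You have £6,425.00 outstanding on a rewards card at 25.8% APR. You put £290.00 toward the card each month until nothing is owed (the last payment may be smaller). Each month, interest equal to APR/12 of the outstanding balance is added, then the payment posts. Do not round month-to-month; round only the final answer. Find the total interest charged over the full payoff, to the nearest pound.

Monthly rate r = 25.8%/12 = 2.15% = 0.0215.
Payoff takes n = ⌈−ln(1 − rB₀/P)/ln(1+r)⌉ = ⌈30.411⌉ = 31 payments; the last is £119.92.
Total paid = 30·£290.00 + £119.92 = £8,819.92.
Total interest = total paid − principal = £8,819.92 − £6,425.00 = £2,394.92.

£2,395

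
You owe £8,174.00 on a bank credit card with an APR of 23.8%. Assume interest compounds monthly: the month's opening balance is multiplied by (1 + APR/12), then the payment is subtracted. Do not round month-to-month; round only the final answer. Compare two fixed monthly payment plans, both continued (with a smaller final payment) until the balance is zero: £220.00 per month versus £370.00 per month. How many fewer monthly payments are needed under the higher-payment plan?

Monthly rate r = 23.8%/12 = 1.98333% = 0.0198333.
At £220.00/mo: n = ⌈−ln(1 − rB₀/P)/ln(1+r)⌉ = 68 payments (last £217.21); total interest = total paid − £8,174.00 = £6,783.21.
At £370.00/mo: 30 payments (last £132.59); total interest £2,688.59.
Payments saved = 68 − 30 = 38.

38 fewer payments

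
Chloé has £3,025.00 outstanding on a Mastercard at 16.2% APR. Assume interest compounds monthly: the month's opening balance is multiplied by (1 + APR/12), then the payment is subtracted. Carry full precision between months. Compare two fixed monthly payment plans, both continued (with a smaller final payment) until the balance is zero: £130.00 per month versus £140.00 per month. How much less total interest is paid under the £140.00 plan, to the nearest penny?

Monthly rate r = 16.2%/12 = 1.35% = 0.0135.
At £130.00/mo: n = ⌈−ln(1 − rB₀/P)/ln(1+r)⌉ = 29 payments (last £15.63); total interest = total paid − £3,025.00 = £630.63.
At £140.00/mo: 26 payments (last £100.84); total interest £575.84.
Interest saved = £630.63 − £575.84 = £54.79.

£54.79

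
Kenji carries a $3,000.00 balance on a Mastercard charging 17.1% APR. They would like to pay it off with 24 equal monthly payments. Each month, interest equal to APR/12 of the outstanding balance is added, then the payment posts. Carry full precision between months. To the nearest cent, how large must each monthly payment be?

Monthly rate r = 17.1%/12 = 1.425% = 0.01425.
Level-payment amortization: P = B₀·r / (1 − (1+r)^(−n)) = 3000.00·0.01425 / (1 − 1.01425^(−24)).
Denominator 1 − (1+r)^(−24) = 0.287935053.
P = 42.75 / 0.287935053 ≈ 148.47.

$148.47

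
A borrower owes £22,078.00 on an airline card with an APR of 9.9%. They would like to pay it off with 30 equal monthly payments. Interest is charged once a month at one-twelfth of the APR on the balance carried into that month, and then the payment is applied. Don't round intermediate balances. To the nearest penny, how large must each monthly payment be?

Monthly rate r = 9.9%/12 = 0.825% = 0.00825.
Level-payment amortization: P = B₀·r / (1 − (1+r)^(−n)) = 22078.00·0.00825 / (1 − 1.00825^(−30)).
Denominator 1 − (1+r)^(−30) = 0.218456637.
P = 182.144 / 0.218456637 ≈ 833.77.

£833.77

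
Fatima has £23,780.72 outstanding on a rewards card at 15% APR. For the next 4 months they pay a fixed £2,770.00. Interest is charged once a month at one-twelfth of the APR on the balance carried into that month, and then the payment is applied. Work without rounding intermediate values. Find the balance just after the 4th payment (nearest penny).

£13,702.75

Monthly rate r = 15%/12 = 1.25% = 0.0125.
Each month: B ← B·(1+r) − £2,770.00.
Month 1: interest £297.26; balance after payment £21,307.98.
Month 2: interest £266.35; balance after payment £18,804.33.
Month 3: interest £235.05; balance after payment £16,269.38.
Month 4: interest £203.37; balance after payment £13,702.75.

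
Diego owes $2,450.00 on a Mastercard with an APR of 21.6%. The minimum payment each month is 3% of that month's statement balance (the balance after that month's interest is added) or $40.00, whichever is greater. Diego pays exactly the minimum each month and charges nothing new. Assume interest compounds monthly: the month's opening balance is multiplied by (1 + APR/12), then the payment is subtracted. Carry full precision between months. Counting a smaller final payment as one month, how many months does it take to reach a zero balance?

Monthly rate r = 21.6%/12 = 1.8% = 0.018.
While 3% of the post-interest balance exceeds $40.00, each month B ← (B·(1+r))·(1 − 0.03), i.e. B shrinks by the factor (1+r)·0.97 = 0.98746.
This holds for months 1–50. Entering month 51 the balance is $1,303.59; 3% of the post-interest balance is now below $40.00, so the flat $40.00 minimum applies from here.
From month 51 a fixed $40.00 at rate r clears $1,303.59 in 50 more payments. Total: 50 + 50 = 100 months.

100 months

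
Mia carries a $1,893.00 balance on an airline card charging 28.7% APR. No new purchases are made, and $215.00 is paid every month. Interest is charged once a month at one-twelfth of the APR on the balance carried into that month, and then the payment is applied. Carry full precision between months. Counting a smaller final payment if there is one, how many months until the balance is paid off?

11 months

Monthly rate r = 28.7%/12 = 2.39167% = 0.0239167.
Recurrence: B ← B·(1+r) − $215.00.
Month 1: interest $45.27; balance after payment $1,723.27.
Month 2: interest $41.21; balance after payment $1,549.49.
Closed form: n = −ln(1 − rB₀/P)/ln(1+r) = −ln(0.78942)/ln(1.02392) ≈ 10.004, so the balance reaches zero during payment 11.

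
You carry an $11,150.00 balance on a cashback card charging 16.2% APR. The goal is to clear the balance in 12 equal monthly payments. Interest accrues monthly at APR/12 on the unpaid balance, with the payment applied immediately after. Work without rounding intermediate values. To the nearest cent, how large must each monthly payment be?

$1,012.70

Monthly rate r = 16.2%/12 = 1.35% = 0.0135.
Level-payment amortization: P = B₀·r / (1 − (1+r)^(−n)) = 11150.00·0.0135 / (1 − 1.0135^(−12)).
Denominator 1 − (1+r)^(−12) = 0.148636624.
P = 150.525 / 0.148636624 ≈ 1012.70.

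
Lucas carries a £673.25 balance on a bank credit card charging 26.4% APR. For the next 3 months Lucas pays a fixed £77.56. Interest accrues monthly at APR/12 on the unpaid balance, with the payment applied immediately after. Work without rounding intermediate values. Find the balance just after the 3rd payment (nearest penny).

Monthly rate r = 26.4%/12 = 2.2% = 0.022.
Each month: B ← B·(1+r) − £77.56.
Month 1: interest £14.81; balance after payment £610.50.
Month 2: interest £13.43; balance after payment £546.37.
Month 3: interest £12.02; balance after payment £480.83.

£480.83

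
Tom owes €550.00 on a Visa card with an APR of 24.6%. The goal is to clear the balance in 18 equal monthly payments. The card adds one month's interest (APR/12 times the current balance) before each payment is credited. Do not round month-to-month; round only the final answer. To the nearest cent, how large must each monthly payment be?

Monthly rate r = 24.6%/12 = 2.05% = 0.0205.
Level-payment amortization: P = B₀·r / (1 − (1+r)^(−n)) = 550.00·0.0205 / (1 − 1.0205^(−18)).
Denominator 1 − (1+r)^(−18) = 0.305989826.
P = 11.275 / 0.305989826 ≈ 36.85.

€36.85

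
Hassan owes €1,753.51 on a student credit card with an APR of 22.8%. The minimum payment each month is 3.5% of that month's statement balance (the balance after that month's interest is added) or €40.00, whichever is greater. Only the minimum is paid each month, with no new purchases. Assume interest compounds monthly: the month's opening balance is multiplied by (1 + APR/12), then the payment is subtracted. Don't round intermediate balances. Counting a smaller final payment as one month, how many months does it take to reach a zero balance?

Monthly rate r = 22.8%/12 = 1.9% = 0.019.
While 3.5% of the post-interest balance exceeds €40.00, each month B ← (B·(1+r))·(1 − 0.035), i.e. B shrinks by the factor (1+r)·0.965 = 0.98333.
This holds for months 1–27. Entering month 28 the balance is €1,113.91; 3.5% of the post-interest balance is now below €40.00, so the flat €40.00 minimum applies from here.
From month 28 a fixed €40.00 at rate r clears €1,113.91 in 41 more payments. Total: 27 + 41 = 68 months.

68 months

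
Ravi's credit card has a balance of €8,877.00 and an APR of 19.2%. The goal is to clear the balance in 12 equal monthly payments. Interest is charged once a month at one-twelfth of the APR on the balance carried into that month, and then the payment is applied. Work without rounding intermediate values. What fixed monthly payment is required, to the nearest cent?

Monthly rate r = 19.2%/12 = 1.6% = 0.016.
Level-payment amortization: P = B₀·r / (1 − (1+r)^(−n)) = 8877.00·0.016 / (1 − 1.016^(−12)).
Denominator 1 − (1+r)^(−12) = 0.173437868.
P = 142.032 / 0.173437868 ≈ 818.92.

€818.92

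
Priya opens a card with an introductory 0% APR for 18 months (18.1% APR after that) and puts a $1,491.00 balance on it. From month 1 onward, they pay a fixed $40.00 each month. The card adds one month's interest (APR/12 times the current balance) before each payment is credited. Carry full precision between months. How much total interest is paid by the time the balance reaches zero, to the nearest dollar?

Promo months 1–18 at r₀ = 0%/12 = 0; months 19+ at r₁ = 18.1%/12 = 0.0150833.
After month 18 (no interest yet): B = $1,491.00 − 18·$40.00 = $771.00.
Then at r₁ with $40.00/mo: n₂ = −ln(1 − r₁·B/P)/ln(1+r₁) ≈ 22.95 → 23 more payments.
Total paid = 40·$40.00 + $37.86 = $1,637.86; interest = $1,637.86 − $1,491.00 = $146.86.

$147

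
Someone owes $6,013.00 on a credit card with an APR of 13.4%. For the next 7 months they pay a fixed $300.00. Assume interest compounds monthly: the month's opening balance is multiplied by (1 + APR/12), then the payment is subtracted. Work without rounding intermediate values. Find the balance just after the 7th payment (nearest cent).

Monthly rate r = 13.4%/12 = 1.11667% = 0.0111667.
Each month: B ← B·(1+r) − $300.00.
Month 1: interest $67.15; balance after payment $5,780.15.
Month 2: interest $64.54; balance after payment $5,544.69.
Month 3: interest $61.92; balance after payment $5,306.61.
Month 4: interest $59.26; balance after payment $5,065.86.
Month 5: interest $56.57; balance after payment $4,822.43.
Month 6: interest $53.85; balance after payment $4,576.28.
Month 7: interest $51.10; balance after payment $4,327.38.

$4,327.38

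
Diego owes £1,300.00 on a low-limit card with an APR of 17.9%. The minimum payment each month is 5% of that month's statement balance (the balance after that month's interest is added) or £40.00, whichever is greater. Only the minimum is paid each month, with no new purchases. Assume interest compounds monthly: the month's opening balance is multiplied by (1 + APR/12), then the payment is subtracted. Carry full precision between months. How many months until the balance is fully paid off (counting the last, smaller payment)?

Monthly rate r = 17.9%/12 = 1.49167% = 0.0149167.
While 5% of the post-interest balance exceeds £40.00, each month B ← (B·(1+r))·(1 − 0.05), i.e. B shrinks by the factor (1+r)·0.95 = 0.96417.
This holds for months 1–14. Entering month 15 the balance is £780.01; 5% of the post-interest balance is now below £40.00, so the flat £40.00 minimum applies from here.
From month 15 a fixed £40.00 at rate r clears £780.01 in 24 more payments. Total: 14 + 24 = 38 months.

38 months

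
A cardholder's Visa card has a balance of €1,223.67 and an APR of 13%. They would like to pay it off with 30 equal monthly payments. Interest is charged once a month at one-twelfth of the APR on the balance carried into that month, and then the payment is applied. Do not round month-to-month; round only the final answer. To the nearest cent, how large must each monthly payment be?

€47.99

Monthly rate r = 13%/12 = 1.08333% = 0.0108333.
Level-payment amortization: P = B₀·r / (1 − (1+r)^(−n)) = 1223.67·0.0108333 / (1 − 1.01083^(−30)).
Denominator 1 − (1+r)^(−30) = 0.276208705.
P = 13.2564 / 0.276208705 ≈ 47.99.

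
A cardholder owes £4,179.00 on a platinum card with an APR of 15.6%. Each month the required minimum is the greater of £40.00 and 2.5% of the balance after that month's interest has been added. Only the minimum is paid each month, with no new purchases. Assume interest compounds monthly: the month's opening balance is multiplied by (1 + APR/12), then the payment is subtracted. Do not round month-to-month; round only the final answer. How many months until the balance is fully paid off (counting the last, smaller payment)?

Monthly rate r = 15.6%/12 = 1.3% = 0.013.
While 2.5% of the post-interest balance exceeds £40.00, each month B ← (B·(1+r))·(1 − 0.025), i.e. B shrinks by the factor (1+r)·0.975 = 0.98767.
This holds for months 1–79. Entering month 80 the balance is £1,568.86; 2.5% of the post-interest balance is now below £40.00, so the flat £40.00 minimum applies from here.
From month 80 a fixed £40.00 at rate r clears £1,568.86 in 56 more payments. Total: 79 + 56 = 135 months.

135 months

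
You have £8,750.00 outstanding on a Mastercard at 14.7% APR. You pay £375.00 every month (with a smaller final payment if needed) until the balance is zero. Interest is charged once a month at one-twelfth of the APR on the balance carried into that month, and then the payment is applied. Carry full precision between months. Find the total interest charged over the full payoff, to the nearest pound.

£1,619

Monthly rate r = 14.7%/12 = 1.225% = 0.01225.
Payoff takes n = ⌈−ln(1 − rB₀/P)/ln(1+r)⌉ = ⌈27.649⌉ = 28 payments; the last is £243.78.
Total paid = 27·£375.00 + £243.78 = £10,368.78.
Total interest = total paid − principal = £10,368.78 − £8,750.00 = £1,618.78.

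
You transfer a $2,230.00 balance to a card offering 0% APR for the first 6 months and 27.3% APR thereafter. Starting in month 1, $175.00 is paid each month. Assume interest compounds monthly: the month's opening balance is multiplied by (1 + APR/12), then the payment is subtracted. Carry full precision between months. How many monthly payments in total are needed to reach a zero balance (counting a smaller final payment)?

14 months

Promo months 1–6 at r₀ = 0%/12 = 0; months 7+ at r₁ = 27.3%/12 = 0.02275.
After month 6 (no interest yet): B = $2,230.00 − 6·$175.00 = $1,180.00.
Then at r₁ with $175.00/mo: n₂ = −ln(1 − r₁·B/P)/ln(1+r₁) ≈ 7.40 → 8 more payments.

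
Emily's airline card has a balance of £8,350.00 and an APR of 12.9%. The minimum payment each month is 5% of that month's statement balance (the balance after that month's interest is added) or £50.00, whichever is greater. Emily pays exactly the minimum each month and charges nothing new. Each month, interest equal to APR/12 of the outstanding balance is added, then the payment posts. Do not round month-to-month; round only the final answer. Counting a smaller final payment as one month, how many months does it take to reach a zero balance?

75 months

Monthly rate r = 12.9%/12 = 1.075% = 0.01075.
While 5% of the post-interest balance exceeds £50.00, each month B ← (B·(1+r))·(1 − 0.05), i.e. B shrinks by the factor (1+r)·0.95 = 0.96021.
This holds for months 1–53. Entering month 54 the balance is £970.86; 5% of the post-interest balance is now below £50.00, so the flat £50.00 minimum applies from here.
From month 54 a fixed £50.00 at rate r clears £970.86 in 22 more payments. Total: 53 + 22 = 75 months.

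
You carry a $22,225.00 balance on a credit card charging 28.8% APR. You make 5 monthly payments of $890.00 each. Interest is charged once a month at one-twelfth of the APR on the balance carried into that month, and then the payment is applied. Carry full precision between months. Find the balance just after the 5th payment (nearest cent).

Monthly rate r = 28.8%/12 = 2.4% = 0.024.
Each month: B ← B·(1+r) − $890.00.
Month 1: interest $533.40; balance after payment $21,868.40.
Month 2: interest $524.84; balance after payment $21,503.24.
Month 3: interest $516.08; balance after payment $21,129.32.
Month 4: interest $507.10; balance after payment $20,746.42.
Month 5: interest $497.91; balance after payment $20,354.34.

$20,354.34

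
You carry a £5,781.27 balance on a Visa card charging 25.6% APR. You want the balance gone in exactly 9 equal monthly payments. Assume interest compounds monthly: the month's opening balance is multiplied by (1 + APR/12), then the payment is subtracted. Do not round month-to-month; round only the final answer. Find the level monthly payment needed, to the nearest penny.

£712.81

Monthly rate r = 25.6%/12 = 2.13333% = 0.0213333.
Level-payment amortization: P = B₀·r / (1 − (1+r)^(−n)) = 5781.27·0.0213333 / (1 − 1.02133^(−9)).
Denominator 1 − (1+r)^(−9) = 0.17302488.
P = 123.334 / 0.17302488 ≈ 712.81.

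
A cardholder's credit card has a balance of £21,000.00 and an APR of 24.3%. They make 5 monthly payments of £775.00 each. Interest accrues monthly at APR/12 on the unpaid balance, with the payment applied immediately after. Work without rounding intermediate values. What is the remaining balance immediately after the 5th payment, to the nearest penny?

Monthly rate r = 24.3%/12 = 2.025% = 0.02025.
Each month: B ← B·(1+r) − £775.00.
Month 1: interest £425.25; balance after payment £20,650.25.
Month 2: interest £418.17; balance after payment £20,293.42.
Month 3: interest £410.94; balance after payment £19,929.36.
Month 4: interest £403.57; balance after payment £19,557.93.
Month 5: interest £396.05; balance after payment £19,178.98.

£19,178.98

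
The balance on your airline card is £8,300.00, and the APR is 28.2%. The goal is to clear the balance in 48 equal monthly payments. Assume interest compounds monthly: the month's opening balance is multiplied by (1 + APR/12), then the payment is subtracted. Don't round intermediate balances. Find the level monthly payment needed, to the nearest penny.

£290.22

Monthly rate r = 28.2%/12 = 2.35% = 0.0235.
Level-payment amortization: P = B₀·r / (1 − (1+r)^(−n)) = 8300.00·0.0235 / (1 − 1.0235^(−48)).
Denominator 1 − (1+r)^(−48) = 0.672068343.
P = 195.05 / 0.672068343 ≈ 290.22.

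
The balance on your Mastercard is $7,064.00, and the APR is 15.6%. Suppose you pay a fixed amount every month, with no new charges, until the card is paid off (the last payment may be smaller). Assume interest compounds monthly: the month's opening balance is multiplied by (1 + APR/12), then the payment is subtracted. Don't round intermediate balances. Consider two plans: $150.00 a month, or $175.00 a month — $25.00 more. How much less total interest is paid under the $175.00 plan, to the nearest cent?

$921.92

Monthly rate r = 15.6%/12 = 1.3% = 0.013.
At $150.00/mo: n = ⌈−ln(1 − rB₀/P)/ln(1+r)⌉ = 74 payments (last $51.50); total interest = total paid − $7,064.00 = $3,937.50.
At $175.00/mo: 58 payments (last $104.58); total interest $3,015.58.
Interest saved = $3,937.50 − $3,015.58 = $921.92.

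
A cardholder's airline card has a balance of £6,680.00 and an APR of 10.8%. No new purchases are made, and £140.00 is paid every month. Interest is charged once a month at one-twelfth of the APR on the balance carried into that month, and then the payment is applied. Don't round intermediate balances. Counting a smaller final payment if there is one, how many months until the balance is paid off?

Monthly rate r = 10.8%/12 = 0.9% = 0.009.
Recurrence: B ← B·(1+r) − £140.00.
Month 1: interest £60.12; balance after payment £6,600.12.
Month 2: interest £59.40; balance after payment £6,519.52.
Closed form: n = −ln(1 − rB₀/P)/ln(1+r) = −ln(0.57057)/ln(1.009) ≈ 62.626, so the balance reaches zero during payment 63.

63 months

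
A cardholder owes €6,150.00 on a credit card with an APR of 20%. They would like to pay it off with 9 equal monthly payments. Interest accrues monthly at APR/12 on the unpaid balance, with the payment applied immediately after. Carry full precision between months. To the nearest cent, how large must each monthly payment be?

€741.53

Monthly rate r = 20%/12 = 1.66667% = 0.0166667.
Level-payment amortization: P = B₀·r / (1 − (1+r)^(−n)) = 6150.00·0.0166667 / (1 − 1.01667^(−9)).
Denominator 1 − (1+r)^(−9) = 0.138227287.
P = 102.5 / 0.138227287 ≈ 741.53.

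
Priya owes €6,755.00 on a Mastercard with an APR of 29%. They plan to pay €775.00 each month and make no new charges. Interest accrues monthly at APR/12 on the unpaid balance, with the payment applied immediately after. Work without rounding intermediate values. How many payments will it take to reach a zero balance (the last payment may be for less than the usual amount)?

Monthly rate r = 29%/12 = 2.41667% = 0.0241667.
Recurrence: B ← B·(1+r) − €775.00.
Month 1: interest €163.25; balance after payment €6,143.25.
Month 2: interest €148.46; balance after payment €5,516.71.
Closed form: n = −ln(1 − rB₀/P)/ln(1+r) = −ln(0.78936)/ln(1.02417) ≈ 9.905, so the balance reaches zero during payment 10.

10 months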